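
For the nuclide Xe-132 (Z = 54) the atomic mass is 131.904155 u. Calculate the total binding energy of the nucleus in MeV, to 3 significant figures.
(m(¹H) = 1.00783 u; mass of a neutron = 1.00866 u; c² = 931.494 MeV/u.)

1110 MeV

Mass of separated nucleons = 54(1.00783) + 78(1.00866) = 54.42282 + 78.67548 = 133.09830 u
Δm = 133.09830 − 131.904155 = 1.194145 u
Binding energy = Δm·c² = 1.194145 × 931.494 MeV/u = 1112.34 MeV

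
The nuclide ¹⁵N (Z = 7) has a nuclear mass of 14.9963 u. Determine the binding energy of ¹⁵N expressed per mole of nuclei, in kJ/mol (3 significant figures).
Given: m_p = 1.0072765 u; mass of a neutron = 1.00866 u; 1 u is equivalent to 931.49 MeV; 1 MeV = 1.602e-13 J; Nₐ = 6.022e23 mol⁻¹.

Total constituent mass: 7 × 1.0072765 + 8 × 1.00866 = 15.1202155 u
Mass defect Δm = 15.1202155 − 14.9963 = 0.1239155 u
E_B = 0.1239155 × 931.49 = 115.426 MeV
Per nucleus in joules: 115.426 MeV × 1.602e-13 J/MeV = 1.8491e-11 J
Per mole: 1.8491e-11 J × 6.022e23 mol⁻¹ = 1.1135e+13 J/mol

1.11e+10 kJ/mol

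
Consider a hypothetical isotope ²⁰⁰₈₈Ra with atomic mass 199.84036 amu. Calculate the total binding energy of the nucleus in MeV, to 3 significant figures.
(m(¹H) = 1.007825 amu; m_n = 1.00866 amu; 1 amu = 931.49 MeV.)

Mass of separated nucleons = 88(1.007825) + 112(1.00866) = 88.688600 + 112.96992 = 201.658520 amu
The mass defect is 201.658520 − 199.84036 = 1.818160 amu.
Binding energy = Δm·c² = 1.818160 × 931.49 MeV/amu = 1693.60 MeV

1690 MeV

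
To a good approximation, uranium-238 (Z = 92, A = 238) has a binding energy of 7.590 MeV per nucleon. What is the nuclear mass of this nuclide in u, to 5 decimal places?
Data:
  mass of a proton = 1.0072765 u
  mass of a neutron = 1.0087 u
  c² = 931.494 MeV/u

Total binding energy = 238 × 7.590 = 1806.420 MeV
Mass defect = 1806.420 MeV / (931.494 MeV/u) = 1.9392718 u
Constituent mass = 92(1.0072765) + 146(1.0087) = 239.9396380 u
Nuclear mass = 239.9396380 − 1.9392718 = 238.0003662 u ≈ 238.00037 u (to 5 decimal places)

238.00037 u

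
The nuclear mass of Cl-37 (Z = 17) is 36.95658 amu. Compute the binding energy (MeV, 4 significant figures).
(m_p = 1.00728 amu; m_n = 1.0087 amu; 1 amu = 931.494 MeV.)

Mass of separated nucleons = 17(1.00728) + 20(1.0087) = 17.12376 + 20.1740 = 37.29776 amu
The mass defect is 37.29776 − 36.95658 = 0.34118 amu.
Converting to energy: 0.34118 amu × 931.494 MeV/amu = 317.807 MeV

317.8 MeV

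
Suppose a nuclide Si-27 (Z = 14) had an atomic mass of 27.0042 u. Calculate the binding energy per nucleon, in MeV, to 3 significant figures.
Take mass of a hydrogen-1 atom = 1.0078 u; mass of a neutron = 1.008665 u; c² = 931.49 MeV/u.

Z = 14, so N = A − Z = 27 − 14 = 13.
Total constituent mass: 14 × 1.0078 + 13 × 1.008665 = 27.221845 u
Mass defect Δm = 27.221845 − 27.0042 = 0.217645 u
Binding energy = Δm·c² = 0.217645 × 931.49 MeV/u = 202.734 MeV
Per nucleon: 202.734 / 27 = 7.509 MeV

7.51 MeV/nucleon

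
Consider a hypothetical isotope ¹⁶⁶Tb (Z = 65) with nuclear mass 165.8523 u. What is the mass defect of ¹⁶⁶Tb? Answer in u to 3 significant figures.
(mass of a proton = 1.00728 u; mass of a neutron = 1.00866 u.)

Total constituent mass: 65 × 1.00728 + 101 × 1.00866 = 167.34786 u
The mass defect is 167.34786 − 165.8523 = 1.49556 u.

1.50 u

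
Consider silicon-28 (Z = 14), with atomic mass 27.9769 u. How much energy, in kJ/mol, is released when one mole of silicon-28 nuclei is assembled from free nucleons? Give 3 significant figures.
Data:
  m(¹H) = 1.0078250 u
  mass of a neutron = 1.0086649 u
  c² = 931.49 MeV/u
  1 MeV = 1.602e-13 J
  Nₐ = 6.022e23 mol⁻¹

Z = 14, so N = A − Z = 28 − 14 = 14.
Total constituent mass: 14 × 1.0078250 + 14 × 1.0086649 = 28.2308586 u
Mass defect Δm = 28.2308586 − 27.9769 = 0.2539586 u
Converting to energy: 0.2539586 u × 931.49 MeV/u = 236.560 MeV
Per nucleus in joules: 236.560 MeV × 1.602e-13 J/MeV = 3.7897e-11 J
Per mole: 3.7897e-11 J × 6.022e23 mol⁻¹ = 2.2822e+13 J/mol

2.28e+10 kJ/mol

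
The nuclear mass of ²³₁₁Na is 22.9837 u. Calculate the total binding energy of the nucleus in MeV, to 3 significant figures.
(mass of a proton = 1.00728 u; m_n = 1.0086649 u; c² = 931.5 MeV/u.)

Z = 11, so N = A − Z = 23 − 11 = 12.
Mass of separated nucleons = 11(1.00728) + 12(1.0086649) = 11.08008 + 12.1039788 = 23.1840588 u
Δm = 23.1840588 − 22.9837 = 0.2003588 u
Converting to energy: 0.2003588 u × 931.5 MeV/u = 186.634 MeV

187 MeV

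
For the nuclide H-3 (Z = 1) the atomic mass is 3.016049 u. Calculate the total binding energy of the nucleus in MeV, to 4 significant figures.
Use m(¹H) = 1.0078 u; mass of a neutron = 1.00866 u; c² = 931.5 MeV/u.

With 1 protons and 2 neutrons (A = 3):
Mass of separated nucleons = 1(1.0078) + 2(1.00866) = 1.0078 + 2.01732 = 3.02512 u
Δm = 3.02512 − 3.016049 = 0.009071 u
Converting to energy: 0.009071 u × 931.5 MeV/u = 8.44964 MeV

8.450 MeV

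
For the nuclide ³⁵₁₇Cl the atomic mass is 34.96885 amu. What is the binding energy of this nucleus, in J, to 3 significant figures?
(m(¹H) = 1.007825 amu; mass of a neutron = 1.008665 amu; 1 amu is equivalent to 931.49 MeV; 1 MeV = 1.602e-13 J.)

4.78e-11 J

The nucleus contains 17 protons and 35 − 17 = 18 neutrons.
Mass of separated nucleons = 17(1.007825) + 18(1.008665) = 17.133025 + 18.155970 = 35.288995 amu
The mass defect is 35.288995 − 34.96885 = 0.320145 amu.
Converting to energy: 0.320145 amu × 931.49 MeV/amu = 298.212 MeV
In joules: 298.212 MeV × 1.602e-13 J/MeV = 4.7774e-11 J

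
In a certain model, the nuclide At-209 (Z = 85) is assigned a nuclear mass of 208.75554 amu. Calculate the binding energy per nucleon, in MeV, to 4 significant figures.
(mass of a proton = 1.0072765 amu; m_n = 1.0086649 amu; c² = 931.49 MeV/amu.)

8.635 MeV/nucleon

Z = 85, so N = A − Z = 209 − 85 = 124.
Σm = 85·m_p + 124·m_n = 85.6185025 + 125.0744476 = 210.6929501 amu
The mass defect is 210.6929501 − 208.75554 = 1.9374101 amu.
Converting to energy: 1.9374101 amu × 931.49 MeV/amu = 1804.68 MeV
Per nucleon: 1804.68 / 209 = 8.635 MeV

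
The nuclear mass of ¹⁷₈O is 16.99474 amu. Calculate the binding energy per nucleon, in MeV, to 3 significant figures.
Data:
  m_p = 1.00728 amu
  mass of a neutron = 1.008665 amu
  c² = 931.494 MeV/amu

7.75 MeV/nucleon

Mass of separated nucleons = 8(1.00728) + 9(1.008665) = 8.05824 + 9.077985 = 17.136225 amu
Δm = 17.136225 − 16.99474 = 0.141485 amu
E_B = 0.141485 × 931.494 = 131.792 MeV
BE/A = 131.792 MeV / 17 = 7.752 MeV/nucleon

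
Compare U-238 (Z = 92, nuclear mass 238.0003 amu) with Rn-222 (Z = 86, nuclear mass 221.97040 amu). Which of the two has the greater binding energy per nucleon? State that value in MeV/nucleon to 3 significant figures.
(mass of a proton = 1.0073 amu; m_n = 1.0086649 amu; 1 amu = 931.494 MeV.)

Rn-222; 7.70 MeV/nucleon

U-238: Σm = 92(1.0073) + 146(1.0086649) = 239.9366754 amu; Δm = 1.9363754 amu; E_B = 1803.7 MeV; E_B/A = 7.579 MeV
Rn-222: Σm = 86(1.0073) + 136(1.0086649) = 223.8062264 amu; Δm = 1.8358264 amu; E_B = 1710.1 MeV; E_B/A = 7.703 MeV
Rn-222 has the higher binding energy per nucleon, so it is the more tightly bound nucleus.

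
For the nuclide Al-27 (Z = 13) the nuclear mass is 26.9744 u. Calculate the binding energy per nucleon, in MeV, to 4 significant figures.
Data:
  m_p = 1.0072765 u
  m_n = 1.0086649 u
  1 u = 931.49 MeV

Total constituent mass: 13 × 1.0072765 + 14 × 1.0086649 = 27.2159031 u
The mass defect is 27.2159031 − 26.9744 = 0.2415031 u.
Binding energy = Δm·c² = 0.2415031 × 931.49 MeV/u = 224.958 MeV
BE/A = 224.958 MeV / 27 = 8.332 MeV/nucleon

8.332 MeV/nucleon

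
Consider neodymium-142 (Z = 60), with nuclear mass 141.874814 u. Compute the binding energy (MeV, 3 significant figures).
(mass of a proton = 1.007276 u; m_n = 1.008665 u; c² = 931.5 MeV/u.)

1190 MeV

With 60 protons and 82 neutrons (A = 142):
Mass of separated nucleons = 60(1.007276) + 82(1.008665) = 60.436560 + 82.710530 = 143.147090 u
The mass defect is 143.147090 − 141.874814 = 1.272276 u.
Converting to energy: 1.272276 u × 931.5 MeV/u = 1185.13 MeV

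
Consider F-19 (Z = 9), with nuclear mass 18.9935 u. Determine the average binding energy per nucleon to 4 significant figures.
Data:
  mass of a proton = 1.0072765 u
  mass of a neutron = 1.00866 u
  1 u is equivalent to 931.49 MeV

Z = 9, so N = A − Z = 19 − 9 = 10.
Total constituent mass: 9 × 1.0072765 + 10 × 1.00866 = 19.1520885 u
Δm = 19.1520885 − 18.9935 = 0.1585885 u
Converting to energy: 0.1585885 u × 931.49 MeV/u = 147.724 MeV
Dividing by A = 19 gives 7.775 MeV per nucleon.

7.775 MeV/nucleon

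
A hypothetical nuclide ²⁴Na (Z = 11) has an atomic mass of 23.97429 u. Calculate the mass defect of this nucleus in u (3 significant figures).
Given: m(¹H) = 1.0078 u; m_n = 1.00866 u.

Mass of separated nucleons = 11(1.0078) + 13(1.00866) = 11.0858 + 13.11258 = 24.19838 u
The mass defect is 24.19838 − 23.97429 = 0.22409 u.

0.224 u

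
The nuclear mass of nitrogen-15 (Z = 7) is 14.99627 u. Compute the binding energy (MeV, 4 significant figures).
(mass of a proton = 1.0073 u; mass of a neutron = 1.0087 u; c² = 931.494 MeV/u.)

With 7 protons and 8 neutrons (A = 15):
Mass of separated nucleons = 7(1.0073) + 8(1.0087) = 7.0511 + 8.0696 = 15.1207 u
The mass defect is 15.1207 − 14.99627 = 0.12443 u.
E_B = 0.12443 × 931.494 = 115.906 MeV

115.9 MeV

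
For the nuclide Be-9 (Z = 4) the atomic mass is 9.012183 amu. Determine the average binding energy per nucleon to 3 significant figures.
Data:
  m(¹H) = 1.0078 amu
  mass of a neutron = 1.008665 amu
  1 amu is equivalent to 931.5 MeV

6.45 MeV/nucleon

Mass of separated nucleons = 4(1.0078) + 5(1.008665) = 4.0312 + 5.043325 = 9.074525 amu
The mass defect is 9.074525 − 9.012183 = 0.062342 amu.
Converting to energy: 0.062342 amu × 931.5 MeV/amu = 58.0716 MeV
BE/A = 58.0716 MeV / 9 = 6.452 MeV/nucleon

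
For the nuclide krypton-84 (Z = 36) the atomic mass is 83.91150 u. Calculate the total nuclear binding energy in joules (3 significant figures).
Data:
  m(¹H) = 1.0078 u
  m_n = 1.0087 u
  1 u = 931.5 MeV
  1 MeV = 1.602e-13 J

1.17e-10 J

Z = 36, so N = A − Z = 84 − 36 = 48.
Mass of separated nucleons = 36(1.0078) + 48(1.0087) = 36.2808 + 48.4176 = 84.6984 u
The mass defect is 84.6984 − 83.91150 = 0.78690 u.
Converting to energy: 0.78690 u × 931.5 MeV/u = 732.997 MeV
In joules: 732.997 MeV × 1.602e-13 J/MeV = 1.1743e-10 J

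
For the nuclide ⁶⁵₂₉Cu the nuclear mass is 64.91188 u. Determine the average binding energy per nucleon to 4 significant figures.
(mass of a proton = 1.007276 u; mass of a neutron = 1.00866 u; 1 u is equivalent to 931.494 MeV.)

8.754 MeV/nucleon

With 29 protons and 36 neutrons (A = 65):
Total constituent mass: 29 × 1.007276 + 36 × 1.00866 = 65.522764 u
Mass defect Δm = 65.522764 − 64.91188 = 0.610884 u
E_B = 0.610884 × 931.494 = 569.035 MeV
Dividing by A = 65 gives 8.754 MeV per nucleon.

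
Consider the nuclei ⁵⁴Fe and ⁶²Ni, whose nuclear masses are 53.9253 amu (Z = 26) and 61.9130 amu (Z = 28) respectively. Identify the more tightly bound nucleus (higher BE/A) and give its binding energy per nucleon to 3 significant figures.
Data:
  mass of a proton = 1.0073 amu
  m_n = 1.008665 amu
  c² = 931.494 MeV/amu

⁶²Ni; 8.80 MeV/nucleon

⁵⁴Fe: Σm = 26(1.0073) + 28(1.008665) = 54.432420 amu; Δm = 0.507120 amu; E_B = 472.38 MeV; E_B/A = 8.748 MeV
⁶²Ni: Σm = 28(1.0073) + 34(1.008665) = 62.499010 amu; Δm = 0.586010 amu; E_B = 545.86 MeV; E_B/A = 8.804 MeV
⁶²Ni has the higher binding energy per nucleon, so it is the more tightly bound nucleus.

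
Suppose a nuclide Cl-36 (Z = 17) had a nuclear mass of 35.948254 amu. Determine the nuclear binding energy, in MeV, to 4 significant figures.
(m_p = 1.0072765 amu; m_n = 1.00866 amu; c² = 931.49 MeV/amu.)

Σm = 17·m_p + 19·m_n = 17.1237005 + 19.16454 = 36.2882405 amu
Δm = 36.2882405 − 35.948254 = 0.3399865 amu
Converting to energy: 0.3399865 amu × 931.49 MeV/amu = 316.694 MeV

316.7 MeV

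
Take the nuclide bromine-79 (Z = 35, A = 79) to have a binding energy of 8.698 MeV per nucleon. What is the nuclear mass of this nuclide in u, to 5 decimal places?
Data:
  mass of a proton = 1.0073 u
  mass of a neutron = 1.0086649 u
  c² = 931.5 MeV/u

78.89908 u

Total binding energy = 79 × 8.698 = 687.142 MeV
Mass defect = 687.142 MeV / (931.5 MeV/u) = 0.7376726 u
Constituent mass = 35(1.0073) + 44(1.0086649) = 79.6367556 u
Nuclear mass = 79.6367556 − 0.7376726 = 78.8990830 u ≈ 78.89908 u (to 5 decimal places)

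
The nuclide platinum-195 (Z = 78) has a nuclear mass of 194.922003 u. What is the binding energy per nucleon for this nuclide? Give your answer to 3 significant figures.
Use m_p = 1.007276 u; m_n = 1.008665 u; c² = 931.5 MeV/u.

7.93 MeV/nucleon

With 78 protons and 117 neutrons (A = 195):
Σm = 78·m_p + 117·m_n = 78.567528 + 118.013805 = 196.581333 u
Mass defect Δm = 196.581333 − 194.922003 = 1.659330 u
Converting to energy: 1.659330 u × 931.5 MeV/u = 1545.666 MeV
Dividing by A = 195 gives 7.926 MeV per nucleon.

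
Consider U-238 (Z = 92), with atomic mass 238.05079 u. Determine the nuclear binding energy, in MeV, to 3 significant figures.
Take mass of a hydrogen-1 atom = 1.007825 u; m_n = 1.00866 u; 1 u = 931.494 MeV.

1800 MeV

Z = 92, so N = A − Z = 238 − 92 = 146.
Total constituent mass: 92 × 1.007825 + 146 × 1.00866 = 239.984260 u
Mass defect Δm = 239.984260 − 238.05079 = 1.933470 u
E_B = 1.933470 × 931.494 = 1801.02 MeV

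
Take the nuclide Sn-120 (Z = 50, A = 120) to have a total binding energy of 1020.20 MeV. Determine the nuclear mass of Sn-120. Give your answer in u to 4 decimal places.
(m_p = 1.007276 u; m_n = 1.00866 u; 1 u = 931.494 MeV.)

Mass defect = 1020.20 MeV / (931.494 MeV/u) = 1.095230 u
Constituent mass = 50(1.007276) + 70(1.00866) = 120.970000 u
Nuclear mass = 120.970000 − 1.095230 = 119.874770 u ≈ 119.8748 u (to 4 decimal places)

119.8748 u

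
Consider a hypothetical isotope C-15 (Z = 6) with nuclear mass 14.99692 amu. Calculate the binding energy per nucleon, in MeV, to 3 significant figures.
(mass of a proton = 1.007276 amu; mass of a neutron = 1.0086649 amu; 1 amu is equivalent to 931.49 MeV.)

With 6 protons and 9 neutrons (A = 15):
Mass of separated nucleons = 6(1.007276) + 9(1.0086649) = 6.043656 + 9.0779841 = 15.1216401 amu
Δm = 15.1216401 − 14.99692 = 0.1247201 amu
Converting to energy: 0.1247201 amu × 931.49 MeV/amu = 116.176 MeV
Per nucleon: 116.176 / 15 = 7.745 MeV

7.75 MeV/nucleon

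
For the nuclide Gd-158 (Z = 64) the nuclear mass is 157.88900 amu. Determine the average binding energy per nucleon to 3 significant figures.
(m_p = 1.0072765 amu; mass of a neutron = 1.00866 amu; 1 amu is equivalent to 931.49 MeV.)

Total constituent mass: 64 × 1.0072765 + 94 × 1.00866 = 159.2797360 amu
The mass defect is 159.2797360 − 157.88900 = 1.3907360 amu.
Binding energy = Δm·c² = 1.3907360 × 931.49 MeV/amu = 1295.46 MeV
Dividing by A = 158 gives 8.199 MeV per nucleon.

8.20 MeV/nucleon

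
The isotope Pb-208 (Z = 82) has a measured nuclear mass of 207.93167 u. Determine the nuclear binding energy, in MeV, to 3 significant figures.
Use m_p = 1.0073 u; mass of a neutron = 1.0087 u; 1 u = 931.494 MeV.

Z = 82, so N = A − Z = 208 − 82 = 126.
Σm = 82·m_p + 126·m_n = 82.5986 + 127.0962 = 209.6948 u
Δm = 209.6948 − 207.93167 = 1.76313 u
E_B = 1.76313 × 931.494 = 1642.35 MeV

1640 MeV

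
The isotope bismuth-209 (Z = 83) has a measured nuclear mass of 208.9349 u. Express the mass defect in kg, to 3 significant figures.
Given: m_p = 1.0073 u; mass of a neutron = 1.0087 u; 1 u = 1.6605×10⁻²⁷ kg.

Z = 83, so N = A − Z = 209 − 83 = 126.
Total constituent mass: 83 × 1.0073 + 126 × 1.0087 = 210.7021 u
Δm = 210.7021 − 208.9349 = 1.7672 u
In SI units: 1.7672 u × 1.6605×10⁻²⁷ kg/u = 2.9344e-27 kg

2.93e-27 kg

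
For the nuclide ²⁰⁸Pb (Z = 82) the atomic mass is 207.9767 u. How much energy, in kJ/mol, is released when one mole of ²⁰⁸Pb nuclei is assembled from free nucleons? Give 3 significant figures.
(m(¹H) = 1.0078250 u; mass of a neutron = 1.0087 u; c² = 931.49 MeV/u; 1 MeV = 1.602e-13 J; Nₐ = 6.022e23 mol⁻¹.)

With 82 protons and 126 neutrons (A = 208):
Σm = 82·m(¹H) + 126·m_n = 82.6416500 + 127.0962 = 209.7378500 u
The mass defect is 209.7378500 − 207.9767 = 1.7611500 u.
E_B = 1.7611500 × 931.49 = 1640.49 MeV
Per nucleus in joules: 1640.49 MeV × 1.602e-13 J/MeV = 2.6281e-10 J
Per mole: 2.6281e-10 J × 6.022e23 mol⁻¹ = 1.5826e+14 J/mol

1.58e+11 kJ/mol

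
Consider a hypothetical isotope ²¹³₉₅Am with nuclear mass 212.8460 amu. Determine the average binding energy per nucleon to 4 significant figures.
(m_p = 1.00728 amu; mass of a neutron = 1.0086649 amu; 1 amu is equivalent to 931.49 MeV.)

8.169 MeV/nucleon

The nucleus contains 95 protons and 213 − 95 = 118 neutrons.
Mass of separated nucleons = 95(1.00728) + 118(1.0086649) = 95.69160 + 119.0224582 = 214.7140582 amu
Mass defect Δm = 214.7140582 − 212.8460 = 1.8680582 amu
E_B = 1.8680582 × 931.49 = 1740.08 MeV
BE/A = 1740.08 MeV / 213 = 8.169 MeV/nucleon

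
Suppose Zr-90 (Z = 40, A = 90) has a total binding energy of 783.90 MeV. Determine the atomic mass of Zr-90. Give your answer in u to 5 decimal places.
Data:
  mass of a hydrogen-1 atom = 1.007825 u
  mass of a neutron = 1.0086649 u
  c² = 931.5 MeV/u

Mass defect = 783.90 MeV / (931.5 MeV/u) = 0.8415459 u
Constituent mass = 40(1.007825) + 50(1.0086649) = 90.7462450 u
Atomic mass = 90.7462450 − 0.8415459 = 89.9046991 u ≈ 89.90470 u (to 5 decimal places)

89.90470 u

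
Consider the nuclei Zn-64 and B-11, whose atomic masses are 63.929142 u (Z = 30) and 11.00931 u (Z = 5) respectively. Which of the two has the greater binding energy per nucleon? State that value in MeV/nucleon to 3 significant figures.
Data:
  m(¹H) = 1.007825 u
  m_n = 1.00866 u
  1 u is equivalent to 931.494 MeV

Zn-64; 8.73 MeV/nucleon

Zn-64: Σm = 30(1.007825) + 34(1.00866) = 64.529190 u; Δm = 0.600048 u; E_B = 558.94 MeV; E_B/A = 8.733 MeV
B-11: Σm = 5(1.007825) + 6(1.00866) = 11.091085 u; Δm = 0.081775 u; E_B = 76.173 MeV; E_B/A = 6.9248 MeV
Zn-64 has the higher binding energy per nucleon, so it is the more tightly bound nucleus.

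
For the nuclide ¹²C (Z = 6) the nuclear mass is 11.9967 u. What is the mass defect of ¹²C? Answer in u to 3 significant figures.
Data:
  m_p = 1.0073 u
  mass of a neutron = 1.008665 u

0.0991 u

Total constituent mass: 6 × 1.0073 + 6 × 1.008665 = 12.095790 u
The mass defect is 12.095790 − 11.9967 = 0.099090 u.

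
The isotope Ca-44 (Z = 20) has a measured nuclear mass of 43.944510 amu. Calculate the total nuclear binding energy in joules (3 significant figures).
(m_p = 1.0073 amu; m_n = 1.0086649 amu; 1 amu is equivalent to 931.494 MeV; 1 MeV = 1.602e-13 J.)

6.11e-11 J

The nucleus contains 20 protons and 44 − 20 = 24 neutrons.
Total constituent mass: 20 × 1.0073 + 24 × 1.0086649 = 44.3539576 amu
Mass defect Δm = 44.3539576 − 43.944510 = 0.4094476 amu
Converting to energy: 0.4094476 amu × 931.494 MeV/amu = 381.398 MeV
In joules: 381.398 MeV × 1.602e-13 J/MeV = 6.1100e-11 J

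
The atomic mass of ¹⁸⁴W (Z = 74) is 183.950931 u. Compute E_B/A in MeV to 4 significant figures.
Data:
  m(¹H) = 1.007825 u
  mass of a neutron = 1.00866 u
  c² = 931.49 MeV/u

8.002 MeV/nucleon

With 74 protons and 110 neutrons (A = 184):
Total constituent mass: 74 × 1.007825 + 110 × 1.00866 = 185.531650 u
The mass defect is 185.531650 − 183.950931 = 1.580719 u.
Binding energy = Δm·c² = 1.580719 × 931.49 MeV/u = 1472.42 MeV
Per nucleon: 1472.42 / 184 = 8.002 MeV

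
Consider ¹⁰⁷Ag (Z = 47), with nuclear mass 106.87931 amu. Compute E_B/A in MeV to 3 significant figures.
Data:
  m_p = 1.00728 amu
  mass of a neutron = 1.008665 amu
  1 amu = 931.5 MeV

8.56 MeV/nucleon

Σm = 47·m_p + 60·m_n = 47.34216 + 60.519900 = 107.862060 amu
Mass defect Δm = 107.862060 − 106.87931 = 0.982750 amu
Converting to energy: 0.982750 amu × 931.5 MeV/amu = 915.432 MeV
BE/A = 915.432 MeV / 107 = 8.555 MeV/nucleon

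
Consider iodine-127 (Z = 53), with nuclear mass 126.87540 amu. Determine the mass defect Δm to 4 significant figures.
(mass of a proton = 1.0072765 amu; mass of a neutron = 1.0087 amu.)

Mass of separated nucleons = 53(1.0072765) + 74(1.0087) = 53.3856545 + 74.6438 = 128.0294545 amu
The mass defect is 128.0294545 − 126.87540 = 1.1540545 amu.

1.154 amu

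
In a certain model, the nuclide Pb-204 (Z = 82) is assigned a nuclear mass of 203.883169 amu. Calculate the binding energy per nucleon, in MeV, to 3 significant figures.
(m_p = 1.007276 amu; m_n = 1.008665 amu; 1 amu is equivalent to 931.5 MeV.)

Z = 82, so N = A − Z = 204 − 82 = 122.
Σm = 82·m_p + 122·m_n = 82.596632 + 123.057130 = 205.653762 amu
Δm = 205.653762 − 203.883169 = 1.770593 amu
E_B = 1.770593 × 931.5 = 1649.307 MeV
Per nucleon: 1649.307 / 204 = 8.0848 MeV

8.08 MeV/nucleon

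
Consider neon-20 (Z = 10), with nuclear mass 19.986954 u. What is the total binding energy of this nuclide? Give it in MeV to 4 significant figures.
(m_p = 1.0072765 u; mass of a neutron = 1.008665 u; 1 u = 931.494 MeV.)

With 10 protons and 10 neutrons (A = 20):
Total constituent mass: 10 × 1.0072765 + 10 × 1.008665 = 20.1594150 u
The mass defect is 20.1594150 − 19.986954 = 0.1724610 u.
Converting to energy: 0.1724610 u × 931.494 MeV/u = 160.646 MeV

160.6 MeV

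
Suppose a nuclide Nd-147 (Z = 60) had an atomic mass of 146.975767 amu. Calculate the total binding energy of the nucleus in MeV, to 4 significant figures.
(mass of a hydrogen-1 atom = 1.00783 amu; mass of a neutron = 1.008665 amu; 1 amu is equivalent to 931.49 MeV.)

1162 MeV

Mass of separated nucleons = 60(1.00783) + 87(1.008665) = 60.46980 + 87.753855 = 148.223655 amu
Mass defect Δm = 148.223655 − 146.975767 = 1.247888 amu
E_B = 1.247888 × 931.49 = 1162.40 MeV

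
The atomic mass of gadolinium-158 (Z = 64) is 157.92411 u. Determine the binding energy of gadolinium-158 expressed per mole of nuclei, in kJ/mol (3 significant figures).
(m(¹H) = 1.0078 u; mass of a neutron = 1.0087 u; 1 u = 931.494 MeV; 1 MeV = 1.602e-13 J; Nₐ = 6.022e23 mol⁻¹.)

1.25e+11 kJ/mol

With 64 protons and 94 neutrons (A = 158):
Σm = 64·m(¹H) + 94·m_n = 64.4992 + 94.8178 = 159.3170 u
Δm = 159.3170 − 157.92411 = 1.39289 u
E_B = 1.39289 × 931.494 = 1297.47 MeV
Per nucleus in joules: 1297.47 MeV × 1.602e-13 J/MeV = 2.0785e-10 J
Per mole: 2.0785e-10 J × 6.022e23 mol⁻¹ = 1.2517e+14 J/mol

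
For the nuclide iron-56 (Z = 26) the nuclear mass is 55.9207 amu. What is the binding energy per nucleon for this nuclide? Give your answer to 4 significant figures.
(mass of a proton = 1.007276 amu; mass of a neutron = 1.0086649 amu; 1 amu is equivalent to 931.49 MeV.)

8.790 MeV/nucleon

Total constituent mass: 26 × 1.007276 + 30 × 1.0086649 = 56.4491230 amu
Δm = 56.4491230 − 55.9207 = 0.5284230 amu
E_B = 0.5284230 × 931.49 = 492.221 MeV
Dividing by A = 56 gives 8.790 MeV per nucleon.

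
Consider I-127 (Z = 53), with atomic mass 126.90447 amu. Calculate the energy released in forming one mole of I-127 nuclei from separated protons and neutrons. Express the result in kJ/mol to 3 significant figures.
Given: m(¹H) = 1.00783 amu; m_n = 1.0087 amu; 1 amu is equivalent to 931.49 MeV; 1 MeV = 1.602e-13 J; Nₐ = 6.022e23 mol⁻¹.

With 53 protons and 74 neutrons (A = 127):
Mass of separated nucleons = 53(1.00783) + 74(1.0087) = 53.41499 + 74.6438 = 128.05879 amu
Δm = 128.05879 − 126.90447 = 1.15432 amu
Binding energy = Δm·c² = 1.15432 × 931.49 MeV/amu = 1075.24 MeV
Per nucleus in joules: 1075.24 MeV × 1.602e-13 J/MeV = 1.7225e-10 J
Per mole: 1.7225e-10 J × 6.022e23 mol⁻¹ = 1.0373e+14 J/mol

1.04e+11 kJ/mol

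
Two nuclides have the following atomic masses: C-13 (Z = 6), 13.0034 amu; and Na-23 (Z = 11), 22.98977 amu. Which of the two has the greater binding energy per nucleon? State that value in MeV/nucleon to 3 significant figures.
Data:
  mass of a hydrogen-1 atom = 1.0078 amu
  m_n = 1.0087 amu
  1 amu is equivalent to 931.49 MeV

C-13: Σm = 6(1.0078) + 7(1.0087) = 13.1077 amu; Δm = 0.1043 amu; E_B = 97.154 MeV; E_B/A = 7.473 MeV
Na-23: Σm = 11(1.0078) + 12(1.0087) = 23.1902 amu; Δm = 0.20043 amu; E_B = 186.70 MeV; E_B/A = 8.117 MeV
Na-23 has the higher binding energy per nucleon, so it is the more tightly bound nucleus.

Na-23; 8.12 MeV/nucleon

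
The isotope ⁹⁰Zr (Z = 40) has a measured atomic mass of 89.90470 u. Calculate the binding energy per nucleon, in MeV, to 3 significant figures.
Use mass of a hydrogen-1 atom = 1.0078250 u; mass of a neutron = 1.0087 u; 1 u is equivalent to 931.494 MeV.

The nucleus contains 40 protons and 90 − 40 = 50 neutrons.
Σm = 40·m(¹H) + 50·m_n = 40.3130000 + 50.4350 = 90.7480000 u
Mass defect Δm = 90.7480000 − 89.90470 = 0.8433000 u
Converting to energy: 0.8433000 u × 931.494 MeV/u = 785.529 MeV
Per nucleon: 785.529 / 90 = 8.728 MeV

8.73 MeV/nucleon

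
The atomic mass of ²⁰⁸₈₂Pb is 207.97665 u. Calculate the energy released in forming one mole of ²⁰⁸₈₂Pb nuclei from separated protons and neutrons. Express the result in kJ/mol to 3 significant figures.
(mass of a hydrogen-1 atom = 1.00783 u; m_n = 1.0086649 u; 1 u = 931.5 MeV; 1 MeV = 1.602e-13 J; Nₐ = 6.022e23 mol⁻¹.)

Σm = 82·m(¹H) + 126·m_n = 82.64206 + 127.0917774 = 209.7338374 u
Mass defect Δm = 209.7338374 − 207.97665 = 1.7571874 u
Binding energy = Δm·c² = 1.7571874 × 931.5 MeV/u = 1636.82 MeV
Per nucleus in joules: 1636.82 MeV × 1.602e-13 J/MeV = 2.6222e-10 J
Per mole: 2.6222e-10 J × 6.022e23 mol⁻¹ = 1.5791e+14 J/mol

1.58e+11 kJ/mol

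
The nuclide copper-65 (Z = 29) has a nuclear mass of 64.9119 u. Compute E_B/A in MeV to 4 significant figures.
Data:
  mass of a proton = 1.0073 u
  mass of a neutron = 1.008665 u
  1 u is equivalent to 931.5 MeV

With 29 protons and 36 neutrons (A = 65):
Mass of separated nucleons = 29(1.0073) + 36(1.008665) = 29.2117 + 36.311940 = 65.523640 u
The mass defect is 65.523640 − 64.9119 = 0.611740 u.
Converting to energy: 0.611740 u × 931.5 MeV/u = 569.836 MeV
Dividing by A = 65 gives 8.767 MeV per nucleon.

8.767 MeV/nucleon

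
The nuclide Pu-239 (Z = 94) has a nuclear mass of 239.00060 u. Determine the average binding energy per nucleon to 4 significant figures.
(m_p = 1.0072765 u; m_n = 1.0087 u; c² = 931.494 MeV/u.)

Total constituent mass: 94 × 1.0072765 + 145 × 1.0087 = 240.9454910 u
Mass defect Δm = 240.9454910 − 239.00060 = 1.9448910 u
Binding energy = Δm·c² = 1.9448910 × 931.494 MeV/u = 1811.65 MeV
Per nucleon: 1811.65 / 239 = 7.580 MeV

7.580 MeV/nucleon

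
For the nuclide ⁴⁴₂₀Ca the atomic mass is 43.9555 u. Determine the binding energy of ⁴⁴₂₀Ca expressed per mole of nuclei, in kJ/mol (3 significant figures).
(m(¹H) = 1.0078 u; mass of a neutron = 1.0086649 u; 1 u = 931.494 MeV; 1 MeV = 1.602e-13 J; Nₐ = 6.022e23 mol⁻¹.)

Total constituent mass: 20 × 1.0078 + 24 × 1.0086649 = 44.3639576 u
The mass defect is 44.3639576 − 43.9555 = 0.4084576 u.
Converting to energy: 0.4084576 u × 931.494 MeV/u = 380.476 MeV
Per nucleus in joules: 380.476 MeV × 1.602e-13 J/MeV = 6.0952e-11 J
Per mole: 6.0952e-11 J × 6.022e23 mol⁻¹ = 3.6705e+13 J/mol

3.67e+10 kJ/mol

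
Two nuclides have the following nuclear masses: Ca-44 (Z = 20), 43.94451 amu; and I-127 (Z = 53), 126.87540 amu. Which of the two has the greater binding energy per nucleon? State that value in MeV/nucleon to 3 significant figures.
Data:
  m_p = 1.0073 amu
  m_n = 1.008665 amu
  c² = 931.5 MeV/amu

Ca-44; 8.67 MeV/nucleon

Ca-44: Σm = 20(1.0073) + 24(1.008665) = 44.353960 amu; Δm = 0.409450 amu; E_B = 381.40 MeV; E_B/A = 8.668 MeV
I-127: Σm = 53(1.0073) + 74(1.008665) = 128.028110 amu; Δm = 1.152710 amu; E_B = 1073.75 MeV; E_B/A = 8.4547 MeV
Ca-44 has the higher binding energy per nucleon, so it is the more tightly bound nucleus.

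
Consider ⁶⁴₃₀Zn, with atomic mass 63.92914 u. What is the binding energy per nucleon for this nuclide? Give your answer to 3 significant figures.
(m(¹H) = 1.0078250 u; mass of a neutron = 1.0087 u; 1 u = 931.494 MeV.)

8.75 MeV/nucleon

The nucleus contains 30 protons and 64 − 30 = 34 neutrons.
Mass of separated nucleons = 30(1.0078250) + 34(1.0087) = 30.2347500 + 34.2958 = 64.5305500 u
Δm = 64.5305500 − 63.92914 = 0.6014100 u
Converting to energy: 0.6014100 u × 931.494 MeV/u = 560.210 MeV
BE/A = 560.210 MeV / 64 = 8.753 MeV/nucleon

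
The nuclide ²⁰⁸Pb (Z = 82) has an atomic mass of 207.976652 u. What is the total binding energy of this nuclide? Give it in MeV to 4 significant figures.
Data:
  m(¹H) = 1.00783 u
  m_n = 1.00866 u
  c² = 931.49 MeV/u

1636 MeV

The nucleus contains 82 protons and 208 − 82 = 126 neutrons.
Total constituent mass: 82 × 1.00783 + 126 × 1.00866 = 209.73322 u
Mass defect Δm = 209.73322 − 207.976652 = 1.756568 u
Binding energy = Δm·c² = 1.756568 × 931.49 MeV/u = 1636.23 MeV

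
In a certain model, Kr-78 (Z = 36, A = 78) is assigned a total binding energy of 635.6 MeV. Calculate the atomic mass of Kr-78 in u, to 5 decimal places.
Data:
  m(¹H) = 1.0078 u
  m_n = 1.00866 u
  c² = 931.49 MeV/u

77.96217 u

Mass defect = 635.6 MeV / (931.49 MeV/u) = 0.6823476 u
Constituent mass = 36(1.0078) + 42(1.00866) = 78.64452 u
Atomic mass = 78.64452 − 0.6823476 = 77.9621724 u ≈ 77.96217 u (to 5 decimal places)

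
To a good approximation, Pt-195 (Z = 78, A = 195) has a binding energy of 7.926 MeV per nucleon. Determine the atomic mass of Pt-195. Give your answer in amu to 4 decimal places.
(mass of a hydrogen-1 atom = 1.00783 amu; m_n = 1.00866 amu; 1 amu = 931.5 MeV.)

194.9647 amu

Total binding energy = 195 × 7.926 = 1545.570 MeV
Mass defect = 1545.570 MeV / (931.5 MeV/amu) = 1.659227 amu
Constituent mass = 78(1.00783) + 117(1.00866) = 196.62396 amu
Atomic mass = 196.62396 − 1.659227 = 194.964733 amu ≈ 194.9647 amu (to 4 decimal places)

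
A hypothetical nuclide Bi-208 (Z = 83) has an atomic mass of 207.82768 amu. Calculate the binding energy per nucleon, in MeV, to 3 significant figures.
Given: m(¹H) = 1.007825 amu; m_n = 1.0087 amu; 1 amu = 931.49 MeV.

8.55 MeV/nucleon

With 83 protons and 125 neutrons (A = 208):
Total constituent mass: 83 × 1.007825 + 125 × 1.0087 = 209.736975 amu
Mass defect Δm = 209.736975 − 207.82768 = 1.909295 amu
E_B = 1.909295 × 931.49 = 1778.49 MeV
Dividing by A = 208 gives 8.550 MeV per nucleon.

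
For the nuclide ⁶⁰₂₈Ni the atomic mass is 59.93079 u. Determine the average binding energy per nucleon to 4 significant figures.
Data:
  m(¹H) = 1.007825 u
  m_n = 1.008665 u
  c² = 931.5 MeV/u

The nucleus contains 28 protons and 60 − 28 = 32 neutrons.
Mass of separated nucleons = 28(1.007825) + 32(1.008665) = 28.219100 + 32.277280 = 60.496380 u
Δm = 60.496380 − 59.93079 = 0.565590 u
Converting to energy: 0.565590 u × 931.5 MeV/u = 526.847 MeV
BE/A = 526.847 MeV / 60 = 8.781 MeV/nucleon

8.781 MeV/nucleon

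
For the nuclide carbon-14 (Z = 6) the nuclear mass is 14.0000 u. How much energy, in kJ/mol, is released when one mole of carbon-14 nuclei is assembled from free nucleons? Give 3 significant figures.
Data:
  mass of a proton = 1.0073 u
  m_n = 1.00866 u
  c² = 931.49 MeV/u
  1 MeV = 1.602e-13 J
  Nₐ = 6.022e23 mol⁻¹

1.02e+10 kJ/mol

Total constituent mass: 6 × 1.0073 + 8 × 1.00866 = 14.11308 u
Δm = 14.11308 − 14.0000 = 0.11308 u
Binding energy = Δm·c² = 0.11308 × 931.49 MeV/u = 105.333 MeV
Per nucleus in joules: 105.333 MeV × 1.602e-13 J/MeV = 1.6874e-11 J
Per mole: 1.6874e-11 J × 6.022e23 mol⁻¹ = 1.0162e+13 J/mol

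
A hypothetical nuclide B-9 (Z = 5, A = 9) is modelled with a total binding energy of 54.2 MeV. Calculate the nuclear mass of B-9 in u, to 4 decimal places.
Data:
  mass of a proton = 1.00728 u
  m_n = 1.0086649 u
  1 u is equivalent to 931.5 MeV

Mass defect = 54.2 MeV / (931.5 MeV/u) = 0.058186 u
Constituent mass = 5(1.00728) + 4(1.0086649) = 9.0710596 u
Nuclear mass = 9.0710596 − 0.058186 = 9.0128736 u ≈ 9.0129 u (to 4 decimal places)

9.0129 u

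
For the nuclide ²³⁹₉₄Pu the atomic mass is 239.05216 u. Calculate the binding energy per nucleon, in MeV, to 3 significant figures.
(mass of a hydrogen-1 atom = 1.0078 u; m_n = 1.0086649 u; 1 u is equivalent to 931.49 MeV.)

7.55 MeV/nucleon

Z = 94, so N = A − Z = 239 − 94 = 145.
Mass of separated nucleons = 94(1.0078) + 145(1.0086649) = 94.7332 + 146.2564105 = 240.9896105 u
The mass defect is 240.9896105 − 239.05216 = 1.9374505 u.
Binding energy = Δm·c² = 1.9374505 × 931.49 MeV/u = 1804.72 MeV
BE/A = 1804.72 MeV / 239 = 7.551 MeV/nucleon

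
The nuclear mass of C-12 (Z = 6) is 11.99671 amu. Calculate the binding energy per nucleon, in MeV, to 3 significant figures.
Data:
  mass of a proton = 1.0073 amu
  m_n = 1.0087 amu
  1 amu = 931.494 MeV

7.71 MeV/nucleon

The nucleus contains 6 protons and 12 − 6 = 6 neutrons.
Mass of separated nucleons = 6(1.0073) + 6(1.0087) = 6.0438 + 6.0522 = 12.0960 amu
The mass defect is 12.0960 − 11.99671 = 0.09929 amu.
Converting to energy: 0.09929 amu × 931.494 MeV/amu = 92.4880 MeV
Dividing by A = 12 gives 7.707 MeV per nucleon.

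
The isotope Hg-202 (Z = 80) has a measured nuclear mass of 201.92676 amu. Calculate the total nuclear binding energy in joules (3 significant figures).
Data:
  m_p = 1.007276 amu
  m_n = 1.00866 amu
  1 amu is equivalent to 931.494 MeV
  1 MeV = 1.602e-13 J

2.55e-10 J

Mass of separated nucleons = 80(1.007276) + 122(1.00866) = 80.582080 + 123.05652 = 203.638600 amu
The mass defect is 203.638600 − 201.92676 = 1.711840 amu.
Converting to energy: 1.711840 amu × 931.494 MeV/amu = 1594.57 MeV
In joules: 1594.57 MeV × 1.602e-13 J/MeV = 2.5545e-10 J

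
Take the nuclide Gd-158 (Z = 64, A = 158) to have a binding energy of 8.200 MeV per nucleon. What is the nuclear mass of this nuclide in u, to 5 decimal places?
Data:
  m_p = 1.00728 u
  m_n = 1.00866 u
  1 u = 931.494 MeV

Total binding energy = 158 × 8.200 = 1295.600 MeV
Mass defect = 1295.600 MeV / (931.494 MeV/u) = 1.3908839 u
Constituent mass = 64(1.00728) + 94(1.00866) = 159.27996 u
Nuclear mass = 159.27996 − 1.3908839 = 157.8890761 u ≈ 157.88908 u (to 5 decimal places)

157.88908 u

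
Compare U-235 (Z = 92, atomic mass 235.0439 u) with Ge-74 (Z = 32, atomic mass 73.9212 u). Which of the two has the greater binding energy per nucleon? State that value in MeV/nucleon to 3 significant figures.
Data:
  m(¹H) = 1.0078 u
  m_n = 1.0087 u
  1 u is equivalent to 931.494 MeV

Ge-74; 8.73 MeV/nucleon

U-235: Σm = 92(1.0078) + 143(1.0087) = 236.9617 u; Δm = 1.9178 u; E_B = 1786.4 MeV; E_B/A = 7.602 MeV
Ge-74: Σm = 32(1.0078) + 42(1.0087) = 74.6150 u; Δm = 0.6938 u; E_B = 646.27 MeV; E_B/A = 8.733 MeV
Ge-74 has the higher binding energy per nucleon, so it is the more tightly bound nucleus.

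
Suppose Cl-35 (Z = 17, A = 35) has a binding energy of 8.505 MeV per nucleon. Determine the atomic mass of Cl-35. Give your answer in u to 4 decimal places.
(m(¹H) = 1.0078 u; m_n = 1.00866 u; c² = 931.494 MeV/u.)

Total binding energy = 35 × 8.505 = 297.675 MeV
Mass defect = 297.675 MeV / (931.494 MeV/u) = 0.319567 u
Constituent mass = 17(1.0078) + 18(1.00866) = 35.28848 u
Atomic mass = 35.28848 − 0.319567 = 34.968913 u ≈ 34.9689 u (to 4 decimal places)

34.9689 u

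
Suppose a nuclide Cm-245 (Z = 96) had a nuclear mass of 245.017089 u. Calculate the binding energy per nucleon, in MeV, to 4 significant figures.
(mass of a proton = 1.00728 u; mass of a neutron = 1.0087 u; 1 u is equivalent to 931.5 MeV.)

7.521 MeV/nucleon

With 96 protons and 149 neutrons (A = 245):
Σm = 96·m_p + 149·m_n = 96.69888 + 150.2963 = 246.99518 u
The mass defect is 246.99518 − 245.017089 = 1.978091 u.
Binding energy = Δm·c² = 1.978091 × 931.5 MeV/u = 1842.59 MeV
Per nucleon: 1842.59 / 245 = 7.521 MeV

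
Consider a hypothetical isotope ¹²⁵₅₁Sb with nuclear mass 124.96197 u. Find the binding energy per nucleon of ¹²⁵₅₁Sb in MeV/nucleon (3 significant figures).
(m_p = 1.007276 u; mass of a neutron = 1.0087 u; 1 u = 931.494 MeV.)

Mass of separated nucleons = 51(1.007276) + 74(1.0087) = 51.371076 + 74.6438 = 126.014876 u
Δm = 126.014876 − 124.96197 = 1.052906 u
E_B = 1.052906 × 931.494 = 980.776 MeV
Per nucleon: 980.776 / 125 = 7.846 MeV

7.85 MeV/nucleon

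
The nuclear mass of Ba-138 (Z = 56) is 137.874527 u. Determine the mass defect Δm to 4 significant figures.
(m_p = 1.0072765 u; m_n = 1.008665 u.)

Z = 56, so N = A − Z = 138 − 56 = 82.
Mass of separated nucleons = 56(1.0072765) + 82(1.008665) = 56.4074840 + 82.710530 = 139.1180140 u
Δm = 139.1180140 − 137.874527 = 1.2434870 u

1.243 u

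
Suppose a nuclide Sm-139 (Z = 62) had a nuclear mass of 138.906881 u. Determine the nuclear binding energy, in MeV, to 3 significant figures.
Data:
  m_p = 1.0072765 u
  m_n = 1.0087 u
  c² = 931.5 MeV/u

The nucleus contains 62 protons and 139 − 62 = 77 neutrons.
Σm = 62·m_p + 77·m_n = 62.4511430 + 77.6699 = 140.1210430 u
The mass defect is 140.1210430 − 138.906881 = 1.2141620 u.
Binding energy = Δm·c² = 1.2141620 × 931.5 MeV/u = 1130.99 MeV

1130 MeV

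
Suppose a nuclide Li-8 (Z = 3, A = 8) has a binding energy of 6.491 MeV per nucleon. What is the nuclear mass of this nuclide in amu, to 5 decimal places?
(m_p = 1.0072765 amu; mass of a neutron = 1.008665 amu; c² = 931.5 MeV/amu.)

Total binding energy = 8 × 6.491 = 51.928 MeV
Mass defect = 51.928 MeV / (931.5 MeV/amu) = 0.0557466 amu
Constituent mass = 3(1.0072765) + 5(1.008665) = 8.0651545 amu
Nuclear mass = 8.0651545 − 0.0557466 = 8.0094079 amu ≈ 8.00941 amu (to 5 decimal places)

8.00941 amu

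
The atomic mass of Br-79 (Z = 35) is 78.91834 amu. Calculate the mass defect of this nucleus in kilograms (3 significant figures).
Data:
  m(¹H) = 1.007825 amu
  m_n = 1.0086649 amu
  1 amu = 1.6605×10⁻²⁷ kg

1.22e-27 kg

Z = 35, so N = A − Z = 79 − 35 = 44.
Total constituent mass: 35 × 1.007825 + 44 × 1.0086649 = 79.6551306 amu
Δm = 79.6551306 − 78.91834 = 0.7367906 amu
In SI units: 0.7367906 amu × 1.6605×10⁻²⁷ kg/amu = 1.2234e-27 kg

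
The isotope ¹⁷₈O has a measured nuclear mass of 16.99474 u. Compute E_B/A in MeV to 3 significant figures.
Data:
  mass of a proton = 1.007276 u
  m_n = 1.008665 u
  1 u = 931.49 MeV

7.75 MeV/nucleon

Z = 8, so N = A − Z = 17 − 8 = 9.
Total constituent mass: 8 × 1.007276 + 9 × 1.008665 = 17.136193 u
Δm = 17.136193 − 16.99474 = 0.141453 u
Converting to energy: 0.141453 u × 931.49 MeV/u = 131.762 MeV
Per nucleon: 131.762 / 17 = 7.751 MeV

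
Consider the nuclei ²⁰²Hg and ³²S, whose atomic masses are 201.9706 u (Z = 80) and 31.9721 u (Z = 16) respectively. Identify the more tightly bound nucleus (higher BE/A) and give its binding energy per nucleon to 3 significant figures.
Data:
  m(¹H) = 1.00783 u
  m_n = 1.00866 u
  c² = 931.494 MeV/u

³²S; 8.49 MeV/nucleon

²⁰²Hg: Σm = 80(1.00783) + 122(1.00866) = 203.68292 u; Δm = 1.71232 u; E_B = 1595.0 MeV; E_B/A = 7.896 MeV
³²S: Σm = 16(1.00783) + 16(1.00866) = 32.26384 u; Δm = 0.29174 u; E_B = 271.75 MeV; E_B/A = 8.492 MeV
³²S has the higher binding energy per nucleon, so it is the more tightly bound nucleus.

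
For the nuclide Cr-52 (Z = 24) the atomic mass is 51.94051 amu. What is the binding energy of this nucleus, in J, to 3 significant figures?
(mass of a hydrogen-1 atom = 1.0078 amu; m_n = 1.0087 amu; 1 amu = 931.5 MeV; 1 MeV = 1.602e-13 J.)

7.32e-11 J

Total constituent mass: 24 × 1.0078 + 28 × 1.0087 = 52.4308 amu
The mass defect is 52.4308 − 51.94051 = 0.49029 amu.
E_B = 0.49029 × 931.5 = 456.705 MeV
In joules: 456.705 MeV × 1.602e-13 J/MeV = 7.3164e-11 J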